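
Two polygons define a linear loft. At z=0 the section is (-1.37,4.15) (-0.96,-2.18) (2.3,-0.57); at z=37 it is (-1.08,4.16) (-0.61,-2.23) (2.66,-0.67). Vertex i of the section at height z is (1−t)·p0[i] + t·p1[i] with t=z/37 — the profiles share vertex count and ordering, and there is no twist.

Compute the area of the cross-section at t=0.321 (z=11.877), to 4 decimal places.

Cross-section at t=0.321: each vertex is (1-t)·p0[i] + t·p1[i].
  v1: (1-0.321)·(-1.37,4.15) + 0.321·(-1.08,4.16) = (-1.2769,4.1532)
  v2: (1-0.321)·(-0.96,-2.18) + 0.321·(-0.61,-2.23) = (-0.8477,-2.1961)
  v3: (1-0.321)·(2.3,-0.57) + 0.321·(2.66,-0.67) = (2.4156,-0.6021)
Shoelace sum Σ(x_i·y_{i+1} − x_{i+1}·y_i):
  i=1: -1.2769·-2.1961 − -0.8477·4.1532 = +6.3246 (running +6.3246)
  i=2: -0.8477·-0.6021 − 2.4156·-2.1961 = +5.8151 (running +12.1397)
  i=3: 2.4156·4.1532 − -1.2769·-0.6021 = +9.2635 (running +21.4032)
Area = |Σ|/2 = |21.4032|/2 = 10.7016

Area at t=0.321: 10.7016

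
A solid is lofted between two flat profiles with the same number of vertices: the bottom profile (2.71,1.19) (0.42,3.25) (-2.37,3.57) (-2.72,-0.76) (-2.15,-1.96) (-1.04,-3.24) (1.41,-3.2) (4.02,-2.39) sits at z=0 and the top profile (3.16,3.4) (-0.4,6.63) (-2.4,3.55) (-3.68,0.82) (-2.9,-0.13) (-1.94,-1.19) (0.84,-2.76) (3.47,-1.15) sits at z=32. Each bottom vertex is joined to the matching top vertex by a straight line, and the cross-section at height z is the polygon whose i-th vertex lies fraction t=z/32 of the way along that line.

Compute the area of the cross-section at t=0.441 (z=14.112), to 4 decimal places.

Area at t=0.441: 36.9500

Cross-section at t=0.441: each vertex is (1-t)·p0[i] + t·p1[i].
  v1: (1-0.441)·(2.71,1.19) + 0.441·(3.16,3.4) = (2.9085,2.1646)
  v2: (1-0.441)·(0.42,3.25) + 0.441·(-0.4,6.63) = (0.0584,4.7406)
  v3: (1-0.441)·(-2.37,3.57) + 0.441·(-2.4,3.55) = (-2.3832,3.5612)
  v4: (1-0.441)·(-2.72,-0.76) + 0.441·(-3.68,0.82) = (-3.1434,-0.0632)
  v5: (1-0.441)·(-2.15,-1.96) + 0.441·(-2.9,-0.13) = (-2.4807,-1.1530)
  v6: (1-0.441)·(-1.04,-3.24) + 0.441·(-1.94,-1.19) = (-1.4369,-2.3359)
  v7: (1-0.441)·(1.41,-3.2) + 0.441·(0.84,-2.76) = (1.1586,-3.0060)
  v8: (1-0.441)·(4.02,-2.39) + 0.441·(3.47,-1.15) = (3.7774,-1.8432)
Shoelace sum Σ(x_i·y_{i+1} − x_{i+1}·y_i):
  i=1: 2.9085·4.7406 − 0.0584·2.1646 = +13.6614 (running +13.6614)
  i=2: 0.0584·3.5612 − -2.3832·4.7406 = +11.5058 (running +25.1672)
  i=3: -2.3832·-0.0632 − -3.1434·3.5612 = +11.3447 (running +36.5119)
  i=4: -3.1434·-1.1530 − -2.4807·-0.0632 = +3.4674 (running +39.9793)
  i=5: -2.4807·-2.3359 − -1.4369·-1.1530 = +4.1382 (running +44.1175)
  i=6: -1.4369·-3.0060 − 1.1586·-2.3359 = +7.0258 (running +51.1432)
  i=7: 1.1586·-1.8432 − 3.7774·-3.0060 = +9.2193 (running +60.3626)
  i=8: 3.7774·2.1646 − 2.9085·-1.8432 = +13.5374 (running +73.9000)
Area = |Σ|/2 = |73.9000|/2 = 36.9500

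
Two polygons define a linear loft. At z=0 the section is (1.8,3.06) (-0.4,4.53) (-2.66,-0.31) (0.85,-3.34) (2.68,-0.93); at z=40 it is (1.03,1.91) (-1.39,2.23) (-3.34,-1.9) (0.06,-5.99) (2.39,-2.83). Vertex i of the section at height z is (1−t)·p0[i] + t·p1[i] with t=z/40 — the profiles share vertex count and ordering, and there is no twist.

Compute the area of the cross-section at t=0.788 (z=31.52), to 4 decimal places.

Cross-section at t=0.788: each vertex is (1-t)·p0[i] + t·p1[i].
  v1: (1-0.788)·(1.8,3.06) + 0.788·(1.03,1.91) = (1.1932,2.1538)
  v2: (1-0.788)·(-0.4,4.53) + 0.788·(-1.39,2.23) = (-1.1801,2.7176)
  v3: (1-0.788)·(-2.66,-0.31) + 0.788·(-3.34,-1.9) = (-3.1958,-1.5629)
  v4: (1-0.788)·(0.85,-3.34) + 0.788·(0.06,-5.99) = (0.2275,-5.4282)
  v5: (1-0.788)·(2.68,-0.93) + 0.788·(2.39,-2.83) = (2.4515,-2.4272)
Shoelace sum Σ(x_i·y_{i+1} − x_{i+1}·y_i):
  i=1: 1.1932·2.7176 − -1.1801·2.1538 = +5.7845 (running +5.7845)
  i=2: -1.1801·-1.5629 − -3.1958·2.7176 = +10.5294 (running +16.3139)
  i=3: -3.1958·-5.4282 − 0.2275·-1.5629 = +17.7032 (running +34.0171)
  i=4: 0.2275·-2.4272 − 2.4515·-5.4282 = +12.7550 (running +46.7721)
  i=5: 2.4515·2.1538 − 1.1932·-2.4272 = +8.1762 (running +54.9483)
Area = |Σ|/2 = |54.9483|/2 = 27.4742

Area at t=0.788: 27.4742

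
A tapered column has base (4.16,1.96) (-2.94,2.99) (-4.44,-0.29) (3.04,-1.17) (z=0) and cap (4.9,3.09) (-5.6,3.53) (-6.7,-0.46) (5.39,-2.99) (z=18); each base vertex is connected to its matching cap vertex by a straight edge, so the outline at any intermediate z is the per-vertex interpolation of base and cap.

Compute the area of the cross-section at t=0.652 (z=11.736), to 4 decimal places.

Cross-section at t=0.652: each vertex is (1-t)·p0[i] + t·p1[i].
  v1: (1-0.652)·(4.16,1.96) + 0.652·(4.9,3.09) = (4.6425,2.6968)
  v2: (1-0.652)·(-2.94,2.99) + 0.652·(-5.6,3.53) = (-4.6743,3.3421)
  v3: (1-0.652)·(-4.44,-0.29) + 0.652·(-6.7,-0.46) = (-5.9135,-0.4008)
  v4: (1-0.652)·(3.04,-1.17) + 0.652·(5.39,-2.99) = (4.5722,-2.3566)
Shoelace sum Σ(x_i·y_{i+1} − x_{i+1}·y_i):
  i=1: 4.6425·3.3421 − -4.6743·2.6968 = +28.1211 (running +28.1211)
  i=2: -4.6743·-0.4008 − -5.9135·3.3421 = +21.6371 (running +49.7582)
  i=3: -5.9135·-2.3566 − 4.5722·-0.4008 = +15.7688 (running +65.5269)
  i=4: 4.5722·2.6968 − 4.6425·-2.3566 = +23.2708 (running +88.7977)
Area = |Σ|/2 = |88.7977|/2 = 44.3989

Area at t=0.652: 44.3989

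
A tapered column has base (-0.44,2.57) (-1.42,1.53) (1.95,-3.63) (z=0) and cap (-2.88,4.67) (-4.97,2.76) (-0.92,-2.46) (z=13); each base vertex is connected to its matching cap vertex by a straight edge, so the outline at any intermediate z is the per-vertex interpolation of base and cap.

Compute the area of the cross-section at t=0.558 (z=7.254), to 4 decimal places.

Cross-section at t=0.558: each vertex is (1-t)·p0[i] + t·p1[i].
  v1: (1-0.558)·(-0.44,2.57) + 0.558·(-2.88,4.67) = (-1.8015,3.7418)
  v2: (1-0.558)·(-1.42,1.53) + 0.558·(-4.97,2.76) = (-3.4009,2.2163)
  v3: (1-0.558)·(1.95,-3.63) + 0.558·(-0.92,-2.46) = (0.3485,-2.9771)
Shoelace sum Σ(x_i·y_{i+1} − x_{i+1}·y_i):
  i=1: -1.8015·2.2163 − -3.4009·3.7418 = +8.7327 (running +8.7327)
  i=2: -3.4009·-2.9771 − 0.3485·2.2163 = +9.3525 (running +18.0852)
  i=3: 0.3485·3.7418 − -1.8015·-2.9771 = -4.0592 (running +14.0260)
Area = |Σ|/2 = |14.0260|/2 = 7.0130

Area at t=0.558: 7.0130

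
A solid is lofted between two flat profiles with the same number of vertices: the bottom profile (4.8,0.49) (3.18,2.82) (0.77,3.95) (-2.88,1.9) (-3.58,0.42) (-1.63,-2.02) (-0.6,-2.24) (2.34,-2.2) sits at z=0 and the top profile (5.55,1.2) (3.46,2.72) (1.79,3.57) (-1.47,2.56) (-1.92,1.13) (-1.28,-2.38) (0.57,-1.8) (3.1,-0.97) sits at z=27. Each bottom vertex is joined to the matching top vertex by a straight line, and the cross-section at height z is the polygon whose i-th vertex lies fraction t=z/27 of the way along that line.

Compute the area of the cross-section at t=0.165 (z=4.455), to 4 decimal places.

Cross-section at t=0.165: each vertex is (1-t)·p0[i] + t·p1[i].
  v1: (1-0.165)·(4.8,0.49) + 0.165·(5.55,1.2) = (4.9238,0.6071)
  v2: (1-0.165)·(3.18,2.82) + 0.165·(3.46,2.72) = (3.2262,2.8035)
  v3: (1-0.165)·(0.77,3.95) + 0.165·(1.79,3.57) = (0.9383,3.8873)
  v4: (1-0.165)·(-2.88,1.9) + 0.165·(-1.47,2.56) = (-2.6473,2.0089)
  v5: (1-0.165)·(-3.58,0.42) + 0.165·(-1.92,1.13) = (-3.3061,0.5372)
  v6: (1-0.165)·(-1.63,-2.02) + 0.165·(-1.28,-2.38) = (-1.5722,-2.0794)
  v7: (1-0.165)·(-0.6,-2.24) + 0.165·(0.57,-1.8) = (-0.4070,-2.1674)
  v8: (1-0.165)·(2.34,-2.2) + 0.165·(3.1,-0.97) = (2.4654,-1.9970)
Shoelace sum Σ(x_i·y_{i+1} − x_{i+1}·y_i):
  i=1: 4.9238·2.8035 − 3.2262·0.6071 = +11.8449 (running +11.8449)
  i=2: 3.2262·3.8873 − 0.9383·2.8035 = +9.9107 (running +21.7556)
  i=3: 0.9383·2.0089 − -2.6473·3.8873 = +12.1760 (running +33.9316)
  i=4: -2.6473·0.5372 − -3.3061·2.0089 = +5.2196 (running +39.1512)
  i=5: -3.3061·-2.0794 − -1.5722·0.5372 = +7.7192 (running +46.8705)
  i=6: -1.5722·-2.1674 − -0.4070·-2.0794 = +2.5615 (running +49.4319)
  i=7: -0.4070·-1.9970 − 2.4654·-2.1674 = +6.1562 (running +55.5882)
  i=8: 2.4654·0.6071 − 4.9238·-1.9970 = +11.3298 (running +66.9180)
Area = |Σ|/2 = |66.9180|/2 = 33.4590

Area at t=0.165: 33.4590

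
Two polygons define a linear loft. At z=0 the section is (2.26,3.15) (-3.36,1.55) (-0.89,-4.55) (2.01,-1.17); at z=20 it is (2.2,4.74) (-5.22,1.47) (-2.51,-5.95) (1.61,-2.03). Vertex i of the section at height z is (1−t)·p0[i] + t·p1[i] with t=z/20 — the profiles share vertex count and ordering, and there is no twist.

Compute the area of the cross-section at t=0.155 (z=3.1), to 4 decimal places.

Area at t=0.155: 27.6604

Cross-section at t=0.155: each vertex is (1-t)·p0[i] + t·p1[i].
  v1: (1-0.155)·(2.26,3.15) + 0.155·(2.2,4.74) = (2.2507,3.3965)
  v2: (1-0.155)·(-3.36,1.55) + 0.155·(-5.22,1.47) = (-3.6483,1.5376)
  v3: (1-0.155)·(-0.89,-4.55) + 0.155·(-2.51,-5.95) = (-1.1411,-4.7670)
  v4: (1-0.155)·(2.01,-1.17) + 0.155·(1.61,-2.03) = (1.9480,-1.3033)
Shoelace sum Σ(x_i·y_{i+1} − x_{i+1}·y_i):
  i=1: 2.2507·1.5376 − -3.6483·3.3965 = +15.8519 (running +15.8519)
  i=2: -3.6483·-4.7670 − -1.1411·1.5376 = +19.1460 (running +34.9979)
  i=3: -1.1411·-1.3033 − 1.9480·-4.7670 = +10.7733 (running +45.7713)
  i=4: 1.9480·3.3965 − 2.2507·-1.3033 = +9.5496 (running +55.3209)
Area = |Σ|/2 = |55.3209|/2 = 27.6604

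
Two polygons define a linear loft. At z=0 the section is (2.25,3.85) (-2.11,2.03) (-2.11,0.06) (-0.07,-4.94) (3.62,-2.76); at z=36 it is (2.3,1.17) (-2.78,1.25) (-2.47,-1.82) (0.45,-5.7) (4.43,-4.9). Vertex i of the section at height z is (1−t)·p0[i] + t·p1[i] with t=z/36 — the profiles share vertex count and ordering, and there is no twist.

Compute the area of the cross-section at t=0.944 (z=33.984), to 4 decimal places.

Area at t=0.944: 34.3043

Cross-section at t=0.944: each vertex is (1-t)·p0[i] + t·p1[i].
  v1: (1-0.944)·(2.25,3.85) + 0.944·(2.3,1.17) = (2.2972,1.3201)
  v2: (1-0.944)·(-2.11,2.03) + 0.944·(-2.78,1.25) = (-2.7425,1.2937)
  v3: (1-0.944)·(-2.11,0.06) + 0.944·(-2.47,-1.82) = (-2.4498,-1.7147)
  v4: (1-0.944)·(-0.07,-4.94) + 0.944·(0.45,-5.7) = (0.4209,-5.6574)
  v5: (1-0.944)·(3.62,-2.76) + 0.944·(4.43,-4.9) = (4.3846,-4.7802)
Shoelace sum Σ(x_i·y_{i+1} − x_{i+1}·y_i):
  i=1: 2.2972·1.2937 − -2.7425·1.3201 = +6.5921 (running +6.5921)
  i=2: -2.7425·-1.7147 − -2.4498·1.2937 = +7.8719 (running +14.4640)
  i=3: -2.4498·-5.6574 − 0.4209·-1.7147 = +14.5815 (running +29.0455)
  i=4: 0.4209·-4.7802 − 4.3846·-5.6574 = +22.7940 (running +51.8395)
  i=5: 4.3846·1.3201 − 2.2972·-4.7802 = +16.7691 (running +68.6086)
Area = |Σ|/2 = |68.6086|/2 = 34.3043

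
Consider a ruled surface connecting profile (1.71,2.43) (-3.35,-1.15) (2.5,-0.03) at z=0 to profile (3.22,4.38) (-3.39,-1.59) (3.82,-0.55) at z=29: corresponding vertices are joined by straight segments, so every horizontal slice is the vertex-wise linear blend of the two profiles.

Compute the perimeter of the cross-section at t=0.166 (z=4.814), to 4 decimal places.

Cross-section at t=0.166: each vertex is (1-t)·p0[i] + t·p1[i].
  v1: (1-0.166)·(1.71,2.43) + 0.166·(3.22,4.38) = (1.9607,2.7537)
  v2: (1-0.166)·(-3.35,-1.15) + 0.166·(-3.39,-1.59) = (-3.3566,-1.2230)
  v3: (1-0.166)·(2.5,-0.03) + 0.166·(3.82,-0.55) = (2.7191,-0.1163)
Perimeter = Σ |v_{i+1} − v_i|:
  edge 1→2: √(-5.3173² + -3.9767²) = 6.6399 (running 6.6399)
  edge 2→3: √(6.0758² + 1.1067²) = 6.1757 (running 12.8156)
  edge 3→1: √(-0.7585² + 2.8700²) = 2.9685 (running 15.7842)
Perimeter = 15.7842

Perimeter at t=0.166: 15.7842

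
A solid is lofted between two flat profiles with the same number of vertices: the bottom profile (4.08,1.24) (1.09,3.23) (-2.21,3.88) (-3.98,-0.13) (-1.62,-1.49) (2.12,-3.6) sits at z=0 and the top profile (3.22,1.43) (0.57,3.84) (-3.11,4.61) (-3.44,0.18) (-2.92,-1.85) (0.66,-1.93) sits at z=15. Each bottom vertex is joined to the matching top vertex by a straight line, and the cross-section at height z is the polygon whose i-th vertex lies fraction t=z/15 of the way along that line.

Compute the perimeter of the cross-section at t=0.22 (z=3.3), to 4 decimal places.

Cross-section at t=0.22: each vertex is (1-t)·p0[i] + t·p1[i].
  v1: (1-0.22)·(4.08,1.24) + 0.22·(3.22,1.43) = (3.8908,1.2818)
  v2: (1-0.22)·(1.09,3.23) + 0.22·(0.57,3.84) = (0.9756,3.3642)
  v3: (1-0.22)·(-2.21,3.88) + 0.22·(-3.11,4.61) = (-2.4080,4.0406)
  v4: (1-0.22)·(-3.98,-0.13) + 0.22·(-3.44,0.18) = (-3.8612,-0.0618)
  v5: (1-0.22)·(-1.62,-1.49) + 0.22·(-2.92,-1.85) = (-1.9060,-1.5692)
  v6: (1-0.22)·(2.12,-3.6) + 0.22·(0.66,-1.93) = (1.7988,-3.2326)
Perimeter = Σ |v_{i+1} − v_i|:
  edge 1→2: √(-2.9152² + 2.0824²) = 3.5826 (running 3.5826)
  edge 2→3: √(-3.3836² + 0.6764²) = 3.4505 (running 7.0331)
  edge 3→4: √(-1.4532² + -4.1024²) = 4.3522 (running 11.3853)
  edge 4→5: √(1.9552² + -1.5074²) = 2.4688 (running 13.8541)
  edge 5→6: √(3.7048² + -1.6634²) = 4.0611 (running 17.9152)
  edge 6→1: √(2.0920² + 4.5144²) = 4.9756 (running 22.8908)
Perimeter = 22.8908

Perimeter at t=0.22: 22.8908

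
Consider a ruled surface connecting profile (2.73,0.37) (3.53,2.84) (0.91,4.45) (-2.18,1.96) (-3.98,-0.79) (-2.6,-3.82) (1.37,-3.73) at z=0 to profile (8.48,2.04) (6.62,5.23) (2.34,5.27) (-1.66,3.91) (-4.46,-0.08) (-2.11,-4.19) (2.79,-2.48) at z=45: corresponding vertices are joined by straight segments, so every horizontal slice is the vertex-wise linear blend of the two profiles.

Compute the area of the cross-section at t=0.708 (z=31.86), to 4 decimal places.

Cross-section at t=0.708: each vertex is (1-t)·p0[i] + t·p1[i].
  v1: (1-0.708)·(2.73,0.37) + 0.708·(8.48,2.04) = (6.8010,1.5524)
  v2: (1-0.708)·(3.53,2.84) + 0.708·(6.62,5.23) = (5.7177,4.5321)
  v3: (1-0.708)·(0.91,4.45) + 0.708·(2.34,5.27) = (1.9224,5.0306)
  v4: (1-0.708)·(-2.18,1.96) + 0.708·(-1.66,3.91) = (-1.8118,3.3406)
  v5: (1-0.708)·(-3.98,-0.79) + 0.708·(-4.46,-0.08) = (-4.3198,-0.2873)
  v6: (1-0.708)·(-2.6,-3.82) + 0.708·(-2.11,-4.19) = (-2.2531,-4.0820)
  v7: (1-0.708)·(1.37,-3.73) + 0.708·(2.79,-2.48) = (2.3754,-2.8450)
Shoelace sum Σ(x_i·y_{i+1} − x_{i+1}·y_i):
  i=1: 6.8010·4.5321 − 5.7177·1.5524 = +21.9470 (running +21.9470)
  i=2: 5.7177·5.0306 − 1.9224·4.5321 = +20.0506 (running +41.9976)
  i=3: 1.9224·3.3406 − -1.8118·5.0306 = +15.5367 (running +57.5343)
  i=4: -1.8118·-0.2873 − -4.3198·3.3406 = +14.9514 (running +72.4857)
  i=5: -4.3198·-4.0820 − -2.2531·-0.2873 = +16.9861 (running +89.4718)
  i=6: -2.2531·-2.8450 − 2.3754·-4.0820 = +16.1061 (running +105.5779)
  i=7: 2.3754·1.5524 − 6.8010·-2.8450 = +23.0363 (running +128.6142)
Area = |Σ|/2 = |128.6142|/2 = 64.3071

Area at t=0.708: 64.3071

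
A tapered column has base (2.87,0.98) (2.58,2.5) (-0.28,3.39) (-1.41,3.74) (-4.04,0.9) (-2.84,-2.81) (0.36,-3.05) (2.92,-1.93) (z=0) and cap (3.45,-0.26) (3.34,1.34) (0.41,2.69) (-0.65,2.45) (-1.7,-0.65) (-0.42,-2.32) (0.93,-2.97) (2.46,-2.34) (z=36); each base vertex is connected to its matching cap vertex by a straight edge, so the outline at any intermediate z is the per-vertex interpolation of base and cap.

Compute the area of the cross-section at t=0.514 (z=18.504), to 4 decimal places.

Area at t=0.514: 27.0452

Cross-section at t=0.514: each vertex is (1-t)·p0[i] + t·p1[i].
  v1: (1-0.514)·(2.87,0.98) + 0.514·(3.45,-0.26) = (3.1681,0.3426)
  v2: (1-0.514)·(2.58,2.5) + 0.514·(3.34,1.34) = (2.9706,1.9038)
  v3: (1-0.514)·(-0.28,3.39) + 0.514·(0.41,2.69) = (0.0747,3.0302)
  v4: (1-0.514)·(-1.41,3.74) + 0.514·(-0.65,2.45) = (-1.0194,3.0769)
  v5: (1-0.514)·(-4.04,0.9) + 0.514·(-1.7,-0.65) = (-2.8372,0.1033)
  v6: (1-0.514)·(-2.84,-2.81) + 0.514·(-0.42,-2.32) = (-1.5961,-2.5581)
  v7: (1-0.514)·(0.36,-3.05) + 0.514·(0.93,-2.97) = (0.6530,-3.0089)
  v8: (1-0.514)·(2.92,-1.93) + 0.514·(2.46,-2.34) = (2.6836,-2.1407)
Shoelace sum Σ(x_i·y_{i+1} − x_{i+1}·y_i):
  i=1: 3.1681·1.9038 − 2.9706·0.3426 = +5.0135 (running +5.0135)
  i=2: 2.9706·3.0302 − 0.0747·1.9038 = +8.8595 (running +13.8730)
  i=3: 0.0747·3.0769 − -1.0194·3.0302 = +3.3186 (running +17.1916)
  i=4: -1.0194·0.1033 − -2.8372·3.0769 = +8.6247 (running +25.8163)
  i=5: -2.8372·-2.5581 − -1.5961·0.1033 = +7.4229 (running +33.2392)
  i=6: -1.5961·-3.0089 − 0.6530·-2.5581 = +6.4729 (running +39.7122)
  i=7: 0.6530·-2.1407 − 2.6836·-3.0089 = +6.6766 (running +46.3888)
  i=8: 2.6836·0.3426 − 3.1681·-2.1407 = +7.7016 (running +54.0904)
Area = |Σ|/2 = |54.0904|/2 = 27.0452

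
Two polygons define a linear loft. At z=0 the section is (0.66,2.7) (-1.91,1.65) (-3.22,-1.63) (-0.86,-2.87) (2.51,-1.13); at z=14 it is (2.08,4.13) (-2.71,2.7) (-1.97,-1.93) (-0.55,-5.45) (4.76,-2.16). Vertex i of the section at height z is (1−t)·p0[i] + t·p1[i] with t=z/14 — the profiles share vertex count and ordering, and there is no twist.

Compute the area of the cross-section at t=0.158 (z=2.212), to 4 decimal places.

Area at t=0.158: 22.4915

Cross-section at t=0.158: each vertex is (1-t)·p0[i] + t·p1[i].
  v1: (1-0.158)·(0.66,2.7) + 0.158·(2.08,4.13) = (0.8844,2.9259)
  v2: (1-0.158)·(-1.91,1.65) + 0.158·(-2.71,2.7) = (-2.0364,1.8159)
  v3: (1-0.158)·(-3.22,-1.63) + 0.158·(-1.97,-1.93) = (-3.0225,-1.6774)
  v4: (1-0.158)·(-0.86,-2.87) + 0.158·(-0.55,-5.45) = (-0.8110,-3.2776)
  v5: (1-0.158)·(2.51,-1.13) + 0.158·(4.76,-2.16) = (2.8655,-1.2927)
Shoelace sum Σ(x_i·y_{i+1} − x_{i+1}·y_i):
  i=1: 0.8844·1.8159 − -2.0364·2.9259 = +7.5643 (running +7.5643)
  i=2: -2.0364·-1.6774 − -3.0225·1.8159 = +8.9044 (running +16.4687)
  i=3: -3.0225·-3.2776 − -0.8110·-1.6774 = +8.5463 (running +25.0150)
  i=4: -0.8110·-1.2927 − 2.8655·-3.2776 = +10.4405 (running +35.4555)
  i=5: 2.8655·2.9259 − 0.8844·-1.2927 = +9.5275 (running +44.9830)
Area = |Σ|/2 = |44.9830|/2 = 22.4915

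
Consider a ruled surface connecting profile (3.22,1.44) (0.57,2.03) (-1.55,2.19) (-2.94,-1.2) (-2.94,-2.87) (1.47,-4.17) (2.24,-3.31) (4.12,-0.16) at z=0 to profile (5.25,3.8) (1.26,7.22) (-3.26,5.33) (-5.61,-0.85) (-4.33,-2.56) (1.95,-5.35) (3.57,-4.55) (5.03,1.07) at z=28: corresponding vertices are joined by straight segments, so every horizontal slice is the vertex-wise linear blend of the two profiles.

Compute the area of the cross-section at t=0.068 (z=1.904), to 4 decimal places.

Cross-section at t=0.068: each vertex is (1-t)·p0[i] + t·p1[i].
  v1: (1-0.068)·(3.22,1.44) + 0.068·(5.25,3.8) = (3.3580,1.6005)
  v2: (1-0.068)·(0.57,2.03) + 0.068·(1.26,7.22) = (0.6169,2.3829)
  v3: (1-0.068)·(-1.55,2.19) + 0.068·(-3.26,5.33) = (-1.6663,2.4035)
  v4: (1-0.068)·(-2.94,-1.2) + 0.068·(-5.61,-0.85) = (-3.1216,-1.1762)
  v5: (1-0.068)·(-2.94,-2.87) + 0.068·(-4.33,-2.56) = (-3.0345,-2.8489)
  v6: (1-0.068)·(1.47,-4.17) + 0.068·(1.95,-5.35) = (1.5026,-4.2502)
  v7: (1-0.068)·(2.24,-3.31) + 0.068·(3.57,-4.55) = (2.3304,-3.3943)
  v8: (1-0.068)·(4.12,-0.16) + 0.068·(5.03,1.07) = (4.1819,-0.0764)
Shoelace sum Σ(x_i·y_{i+1} − x_{i+1}·y_i):
  i=1: 3.3580·2.3829 − 0.6169·1.6005 = +7.0146 (running +7.0146)
  i=2: 0.6169·2.4035 − -1.6663·2.3829 = +5.4534 (running +12.4680)
  i=3: -1.6663·-1.1762 − -3.1216·2.4035 = +9.4626 (running +21.9306)
  i=4: -3.1216·-2.8489 − -3.0345·-1.1762 = +5.3239 (running +27.2544)
  i=5: -3.0345·-4.2502 − 1.5026·-2.8489 = +17.1783 (running +44.4328)
  i=6: 1.5026·-3.3943 − 2.3304·-4.2502 = +4.8045 (running +49.2373)
  i=7: 2.3304·-0.0764 − 4.1819·-3.3943 = +14.0167 (running +63.2540)
  i=8: 4.1819·1.6005 − 3.3580·-0.0764 = +6.9494 (running +70.2034)
Area = |Σ|/2 = |70.2034|/2 = 35.1017

Area at t=0.068: 35.1017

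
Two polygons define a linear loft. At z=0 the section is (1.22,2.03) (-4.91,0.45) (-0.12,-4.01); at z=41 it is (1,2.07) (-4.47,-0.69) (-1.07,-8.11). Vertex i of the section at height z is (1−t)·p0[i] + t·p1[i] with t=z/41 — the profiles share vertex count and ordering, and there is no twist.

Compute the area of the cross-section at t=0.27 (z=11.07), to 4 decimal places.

Cross-section at t=0.27: each vertex is (1-t)·p0[i] + t·p1[i].
  v1: (1-0.27)·(1.22,2.03) + 0.27·(1,2.07) = (1.1606,2.0408)
  v2: (1-0.27)·(-4.91,0.45) + 0.27·(-4.47,-0.69) = (-4.7912,0.1422)
  v3: (1-0.27)·(-0.12,-4.01) + 0.27·(-1.07,-8.11) = (-0.3765,-5.1170)
Shoelace sum Σ(x_i·y_{i+1} − x_{i+1}·y_i):
  i=1: 1.1606·0.1422 − -4.7912·2.0408 = +9.9429 (running +9.9429)
  i=2: -4.7912·-5.1170 − -0.3765·0.1422 = +24.5701 (running +34.5130)
  i=3: -0.3765·2.0408 − 1.1606·-5.1170 = +5.1704 (running +39.6835)
Area = |Σ|/2 = |39.6835|/2 = 19.8417

Area at t=0.27: 19.8417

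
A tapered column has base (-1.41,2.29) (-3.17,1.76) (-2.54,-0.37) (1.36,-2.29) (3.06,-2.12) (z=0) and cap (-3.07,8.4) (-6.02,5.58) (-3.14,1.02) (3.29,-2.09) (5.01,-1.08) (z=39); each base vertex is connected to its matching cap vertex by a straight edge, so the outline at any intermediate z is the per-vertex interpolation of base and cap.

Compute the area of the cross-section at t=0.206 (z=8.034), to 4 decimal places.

Cross-section at t=0.206: each vertex is (1-t)·p0[i] + t·p1[i].
  v1: (1-0.206)·(-1.41,2.29) + 0.206·(-3.07,8.4) = (-1.7520,3.5487)
  v2: (1-0.206)·(-3.17,1.76) + 0.206·(-6.02,5.58) = (-3.7571,2.5469)
  v3: (1-0.206)·(-2.54,-0.37) + 0.206·(-3.14,1.02) = (-2.6636,-0.0837)
  v4: (1-0.206)·(1.36,-2.29) + 0.206·(3.29,-2.09) = (1.7576,-2.2488)
  v5: (1-0.206)·(3.06,-2.12) + 0.206·(5.01,-1.08) = (3.4617,-1.9058)
Shoelace sum Σ(x_i·y_{i+1} − x_{i+1}·y_i):
  i=1: -1.7520·2.5469 − -3.7571·3.5487 = +8.8706 (running +8.8706)
  i=2: -3.7571·-0.0837 − -2.6636·2.5469 = +7.0983 (running +15.9689)
  i=3: -2.6636·-2.2488 − 1.7576·-0.0837 = +6.1369 (running +22.1058)
  i=4: 1.7576·-1.9058 − 3.4617·-2.2488 = +4.4351 (running +26.5410)
  i=5: 3.4617·3.5487 − -1.7520·-1.9058 = +8.9456 (running +35.4865)
Area = |Σ|/2 = |35.4865|/2 = 17.7433

Area at t=0.206: 17.7433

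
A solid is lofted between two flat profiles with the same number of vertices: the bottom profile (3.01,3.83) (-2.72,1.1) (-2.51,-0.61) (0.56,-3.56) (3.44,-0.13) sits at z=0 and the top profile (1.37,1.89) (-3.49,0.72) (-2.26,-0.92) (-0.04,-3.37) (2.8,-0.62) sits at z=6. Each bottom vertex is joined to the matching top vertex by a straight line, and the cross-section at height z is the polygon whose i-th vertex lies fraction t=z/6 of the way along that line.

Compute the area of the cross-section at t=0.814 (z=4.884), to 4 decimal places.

Area at t=0.814: 19.4210

Cross-section at t=0.814: each vertex is (1-t)·p0[i] + t·p1[i].
  v1: (1-0.814)·(3.01,3.83) + 0.814·(1.37,1.89) = (1.6750,2.2508)
  v2: (1-0.814)·(-2.72,1.1) + 0.814·(-3.49,0.72) = (-3.3468,0.7907)
  v3: (1-0.814)·(-2.51,-0.61) + 0.814·(-2.26,-0.92) = (-2.3065,-0.8623)
  v4: (1-0.814)·(0.56,-3.56) + 0.814·(-0.04,-3.37) = (0.0716,-3.4053)
  v5: (1-0.814)·(3.44,-0.13) + 0.814·(2.8,-0.62) = (2.9190,-0.5289)
Shoelace sum Σ(x_i·y_{i+1} − x_{i+1}·y_i):
  i=1: 1.6750·0.7907 − -3.3468·2.2508 = +8.8575 (running +8.8575)
  i=2: -3.3468·-0.8623 − -2.3065·0.7907 = +4.7098 (running +13.5673)
  i=3: -2.3065·-3.4053 − 0.0716·-0.8623 = +7.9162 (running +21.4834)
  i=4: 0.0716·-0.5289 − 2.9190·-3.4053 = +9.9025 (running +31.3859)
  i=5: 2.9190·2.2508 − 1.6750·-0.5289 = +7.4562 (running +38.8420)
Area = |Σ|/2 = |38.8420|/2 = 19.4210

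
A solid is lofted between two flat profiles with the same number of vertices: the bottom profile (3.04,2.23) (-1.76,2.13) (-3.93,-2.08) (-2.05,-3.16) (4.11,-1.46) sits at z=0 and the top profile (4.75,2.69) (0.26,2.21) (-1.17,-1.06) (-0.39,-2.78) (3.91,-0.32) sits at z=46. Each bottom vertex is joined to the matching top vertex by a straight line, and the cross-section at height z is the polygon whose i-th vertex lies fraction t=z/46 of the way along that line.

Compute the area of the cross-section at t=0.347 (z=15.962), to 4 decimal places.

Area at t=0.347: 26.1979

Cross-section at t=0.347: each vertex is (1-t)·p0[i] + t·p1[i].
  v1: (1-0.347)·(3.04,2.23) + 0.347·(4.75,2.69) = (3.6334,2.3896)
  v2: (1-0.347)·(-1.76,2.13) + 0.347·(0.26,2.21) = (-1.0591,2.1578)
  v3: (1-0.347)·(-3.93,-2.08) + 0.347·(-1.17,-1.06) = (-2.9723,-1.7261)
  v4: (1-0.347)·(-2.05,-3.16) + 0.347·(-0.39,-2.78) = (-1.4740,-3.0281)
  v5: (1-0.347)·(4.11,-1.46) + 0.347·(3.91,-0.32) = (4.0406,-1.0644)
Shoelace sum Σ(x_i·y_{i+1} − x_{i+1}·y_i):
  i=1: 3.6334·2.1578 − -1.0591·2.3896 = +10.3707 (running +10.3707)
  i=2: -1.0591·-1.7261 − -2.9723·2.1578 = +8.2415 (running +18.6122)
  i=3: -2.9723·-3.0281 − -1.4740·-1.7261 = +6.4563 (running +25.0685)
  i=4: -1.4740·-1.0644 − 4.0406·-3.0281 = +13.8044 (running +38.8729)
  i=5: 4.0406·2.3896 − 3.6334·-1.0644 = +13.5229 (running +52.3958)
Area = |Σ|/2 = |52.3958|/2 = 26.1979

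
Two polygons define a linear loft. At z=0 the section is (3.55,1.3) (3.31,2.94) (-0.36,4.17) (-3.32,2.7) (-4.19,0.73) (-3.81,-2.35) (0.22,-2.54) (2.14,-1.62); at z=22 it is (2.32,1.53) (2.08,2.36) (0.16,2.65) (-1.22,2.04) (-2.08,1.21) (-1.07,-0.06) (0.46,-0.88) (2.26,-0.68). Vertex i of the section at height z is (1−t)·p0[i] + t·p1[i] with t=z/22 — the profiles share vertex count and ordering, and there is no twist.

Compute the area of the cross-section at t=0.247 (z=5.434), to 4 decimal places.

Cross-section at t=0.247: each vertex is (1-t)·p0[i] + t·p1[i].
  v1: (1-0.247)·(3.55,1.3) + 0.247·(2.32,1.53) = (3.2462,1.3568)
  v2: (1-0.247)·(3.31,2.94) + 0.247·(2.08,2.36) = (3.0062,2.7967)
  v3: (1-0.247)·(-0.36,4.17) + 0.247·(0.16,2.65) = (-0.2316,3.7946)
  v4: (1-0.247)·(-3.32,2.7) + 0.247·(-1.22,2.04) = (-2.8013,2.5370)
  v5: (1-0.247)·(-4.19,0.73) + 0.247·(-2.08,1.21) = (-3.6688,0.8486)
  v6: (1-0.247)·(-3.81,-2.35) + 0.247·(-1.07,-0.06) = (-3.1332,-1.7844)
  v7: (1-0.247)·(0.22,-2.54) + 0.247·(0.46,-0.88) = (0.2793,-2.1300)
  v8: (1-0.247)·(2.14,-1.62) + 0.247·(2.26,-0.68) = (2.1696,-1.3878)
Shoelace sum Σ(x_i·y_{i+1} − x_{i+1}·y_i):
  i=1: 3.2462·2.7967 − 3.0062·1.3568 = +4.9999 (running +4.9999)
  i=2: 3.0062·3.7946 − -0.2316·2.7967 = +12.0548 (running +17.0547)
  i=3: -0.2316·2.5370 − -2.8013·3.7946 = +10.0422 (running +27.0969)
  i=4: -2.8013·0.8486 − -3.6688·2.5370 = +6.9307 (running +34.0276)
  i=5: -3.6688·-1.7844 − -3.1332·0.8486 = +9.2053 (running +43.2329)
  i=6: -3.1332·-2.1300 − 0.2793·-1.7844 = +7.1720 (running +50.4049)
  i=7: 0.2793·-1.3878 − 2.1696·-2.1300 = +4.2337 (running +54.6386)
  i=8: 2.1696·1.3568 − 3.2462·-1.3878 = +7.4489 (running +62.0875)
Area = |Σ|/2 = |62.0875|/2 = 31.0438

Area at t=0.247: 31.0438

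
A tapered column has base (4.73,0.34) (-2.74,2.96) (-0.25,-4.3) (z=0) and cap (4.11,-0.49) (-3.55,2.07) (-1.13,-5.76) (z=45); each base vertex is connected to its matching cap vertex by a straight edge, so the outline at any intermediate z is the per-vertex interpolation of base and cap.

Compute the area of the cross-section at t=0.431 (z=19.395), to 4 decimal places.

Area at t=0.431: 25.1504

Cross-section at t=0.431: each vertex is (1-t)·p0[i] + t·p1[i].
  v1: (1-0.431)·(4.73,0.34) + 0.431·(4.11,-0.49) = (4.4628,-0.0177)
  v2: (1-0.431)·(-2.74,2.96) + 0.431·(-3.55,2.07) = (-3.0891,2.5764)
  v3: (1-0.431)·(-0.25,-4.3) + 0.431·(-1.13,-5.76) = (-0.6293,-4.9293)
Shoelace sum Σ(x_i·y_{i+1} − x_{i+1}·y_i):
  i=1: 4.4628·2.5764 − -3.0891·-0.0177 = +11.4432 (running +11.4432)
  i=2: -3.0891·-4.9293 − -0.6293·2.5764 = +16.8483 (running +28.2915)
  i=3: -0.6293·-0.0177 − 4.4628·-4.9293 = +22.0094 (running +50.3009)
Area = |Σ|/2 = |50.3009|/2 = 25.1504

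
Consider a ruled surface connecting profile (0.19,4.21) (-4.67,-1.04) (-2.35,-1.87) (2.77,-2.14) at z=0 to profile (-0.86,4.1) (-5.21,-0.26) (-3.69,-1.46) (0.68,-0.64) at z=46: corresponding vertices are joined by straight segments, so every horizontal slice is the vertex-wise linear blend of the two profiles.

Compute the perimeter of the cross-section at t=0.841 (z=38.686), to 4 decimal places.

Cross-section at t=0.841: each vertex is (1-t)·p0[i] + t·p1[i].
  v1: (1-0.841)·(0.19,4.21) + 0.841·(-0.86,4.1) = (-0.6931,4.1175)
  v2: (1-0.841)·(-4.67,-1.04) + 0.841·(-5.21,-0.26) = (-5.1241,-0.3840)
  v3: (1-0.841)·(-2.35,-1.87) + 0.841·(-3.69,-1.46) = (-3.4769,-1.5252)
  v4: (1-0.841)·(2.77,-2.14) + 0.841·(0.68,-0.64) = (1.0123,-0.8785)
Perimeter = Σ |v_{i+1} − v_i|:
  edge 1→2: √(-4.4311² + -4.5015²) = 6.3165 (running 6.3165)
  edge 2→3: √(1.6472² + -1.1412²) = 2.0039 (running 8.3204)
  edge 3→4: √(4.4893² + 0.6467²) = 4.5356 (running 12.8560)
  edge 4→1: √(-1.7054² + 4.9960²) = 5.2790 (running 18.1350)
Perimeter = 18.1350

Perimeter at t=0.841: 18.1350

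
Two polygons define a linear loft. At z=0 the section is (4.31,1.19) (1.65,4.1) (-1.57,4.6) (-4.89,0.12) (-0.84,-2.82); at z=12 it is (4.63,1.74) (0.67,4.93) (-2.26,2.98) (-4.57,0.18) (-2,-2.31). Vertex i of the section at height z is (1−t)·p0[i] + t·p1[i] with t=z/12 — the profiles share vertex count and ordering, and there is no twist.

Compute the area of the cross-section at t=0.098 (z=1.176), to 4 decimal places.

Area at t=0.098: 37.8794

Cross-section at t=0.098: each vertex is (1-t)·p0[i] + t·p1[i].
  v1: (1-0.098)·(4.31,1.19) + 0.098·(4.63,1.74) = (4.3414,1.2439)
  v2: (1-0.098)·(1.65,4.1) + 0.098·(0.67,4.93) = (1.5540,4.1813)
  v3: (1-0.098)·(-1.57,4.6) + 0.098·(-2.26,2.98) = (-1.6376,4.4412)
  v4: (1-0.098)·(-4.89,0.12) + 0.098·(-4.57,0.18) = (-4.8586,0.1259)
  v5: (1-0.098)·(-0.84,-2.82) + 0.098·(-2,-2.31) = (-0.9537,-2.7700)
Shoelace sum Σ(x_i·y_{i+1} − x_{i+1}·y_i):
  i=1: 4.3414·4.1813 − 1.5540·1.2439 = +16.2197 (running +16.2197)
  i=2: 1.5540·4.4412 − -1.6376·4.1813 = +13.7490 (running +29.9687)
  i=3: -1.6376·0.1259 − -4.8586·4.4412 = +21.3722 (running +51.3409)
  i=4: -4.8586·-2.7700 − -0.9537·0.1259 = +13.5786 (running +64.9195)
  i=5: -0.9537·1.2439 − 4.3414·-2.7700 = +10.8394 (running +75.7589)
Area = |Σ|/2 = |75.7589|/2 = 37.8794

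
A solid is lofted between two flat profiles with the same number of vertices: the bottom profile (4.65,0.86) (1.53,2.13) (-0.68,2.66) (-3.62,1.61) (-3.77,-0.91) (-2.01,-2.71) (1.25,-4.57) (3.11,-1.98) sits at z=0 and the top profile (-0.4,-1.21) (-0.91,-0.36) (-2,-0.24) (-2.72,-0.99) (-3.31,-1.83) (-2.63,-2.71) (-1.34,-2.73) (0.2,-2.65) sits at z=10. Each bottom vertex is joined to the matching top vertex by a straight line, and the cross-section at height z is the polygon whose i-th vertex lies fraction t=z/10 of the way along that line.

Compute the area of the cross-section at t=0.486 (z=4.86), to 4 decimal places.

Cross-section at t=0.486: each vertex is (1-t)·p0[i] + t·p1[i].
  v1: (1-0.486)·(4.65,0.86) + 0.486·(-0.4,-1.21) = (2.1957,-0.1460)
  v2: (1-0.486)·(1.53,2.13) + 0.486·(-0.91,-0.36) = (0.3442,0.9199)
  v3: (1-0.486)·(-0.68,2.66) + 0.486·(-2,-0.24) = (-1.3215,1.2506)
  v4: (1-0.486)·(-3.62,1.61) + 0.486·(-2.72,-0.99) = (-3.1826,0.3464)
  v5: (1-0.486)·(-3.77,-0.91) + 0.486·(-3.31,-1.83) = (-3.5464,-1.3571)
  v6: (1-0.486)·(-2.01,-2.71) + 0.486·(-2.63,-2.71) = (-2.3113,-2.7100)
  v7: (1-0.486)·(1.25,-4.57) + 0.486·(-1.34,-2.73) = (-0.0087,-3.6758)
  v8: (1-0.486)·(3.11,-1.98) + 0.486·(0.2,-2.65) = (1.6957,-2.3056)
Shoelace sum Σ(x_i·y_{i+1} − x_{i+1}·y_i):
  i=1: 2.1957·0.9199 − 0.3442·-0.1460 = +2.0700 (running +2.0700)
  i=2: 0.3442·1.2506 − -1.3215·0.9199 = +1.6460 (running +3.7160)
  i=3: -1.3215·0.3464 − -3.1826·1.2506 = +3.5224 (running +7.2384)
  i=4: -3.1826·-1.3571 − -3.5464·0.3464 = +5.5477 (running +12.7861)
  i=5: -3.5464·-2.7100 − -2.3113·-1.3571 = +6.4741 (running +19.2602)
  i=6: -2.3113·-3.6758 − -0.0087·-2.7100 = +8.4722 (running +27.7323)
  i=7: -0.0087·-2.3056 − 1.6957·-3.6758 = +6.2533 (running +33.9856)
  i=8: 1.6957·-0.1460 − 2.1957·-2.3056 = +4.8148 (running +38.8005)
Area = |Σ|/2 = |38.8005|/2 = 19.4002

Area at t=0.486: 19.4002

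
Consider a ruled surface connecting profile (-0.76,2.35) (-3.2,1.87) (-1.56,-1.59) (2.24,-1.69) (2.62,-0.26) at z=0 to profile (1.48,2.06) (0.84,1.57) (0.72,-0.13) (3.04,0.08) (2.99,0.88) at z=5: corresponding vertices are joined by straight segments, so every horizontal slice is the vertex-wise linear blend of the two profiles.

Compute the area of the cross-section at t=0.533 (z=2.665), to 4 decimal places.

Area at t=0.533: 7.9828

Cross-section at t=0.533: each vertex is (1-t)·p0[i] + t·p1[i].
  v1: (1-0.533)·(-0.76,2.35) + 0.533·(1.48,2.06) = (0.4339,2.1954)
  v2: (1-0.533)·(-3.2,1.87) + 0.533·(0.84,1.57) = (-1.0467,1.7101)
  v3: (1-0.533)·(-1.56,-1.59) + 0.533·(0.72,-0.13) = (-0.3448,-0.8118)
  v4: (1-0.533)·(2.24,-1.69) + 0.533·(3.04,0.08) = (2.6664,-0.7466)
  v5: (1-0.533)·(2.62,-0.26) + 0.533·(2.99,0.88) = (2.8172,0.3476)
Shoelace sum Σ(x_i·y_{i+1} − x_{i+1}·y_i):
  i=1: 0.4339·1.7101 − -1.0467·2.1954 = +3.0400 (running +3.0400)
  i=2: -1.0467·-0.8118 − -0.3448·1.7101 = +1.4393 (running +4.4792)
  i=3: -0.3448·-0.7466 − 2.6664·-0.8118 = +2.4220 (running +6.9013)
  i=4: 2.6664·0.3476 − 2.8172·-0.7466 = +3.0302 (running +9.9315)
  i=5: 2.8172·2.1954 − 0.4339·0.3476 = +6.0341 (running +15.9656)
Area = |Σ|/2 = |15.9656|/2 = 7.9828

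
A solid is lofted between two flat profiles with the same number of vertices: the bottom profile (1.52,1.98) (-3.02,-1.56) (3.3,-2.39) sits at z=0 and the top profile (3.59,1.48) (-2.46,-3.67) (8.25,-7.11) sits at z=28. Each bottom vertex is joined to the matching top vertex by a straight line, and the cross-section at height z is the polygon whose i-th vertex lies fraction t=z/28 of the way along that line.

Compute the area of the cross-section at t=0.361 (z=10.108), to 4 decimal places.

Cross-section at t=0.361: each vertex is (1-t)·p0[i] + t·p1[i].
  v1: (1-0.361)·(1.52,1.98) + 0.361·(3.59,1.48) = (2.2673,1.7995)
  v2: (1-0.361)·(-3.02,-1.56) + 0.361·(-2.46,-3.67) = (-2.8178,-2.3217)
  v3: (1-0.361)·(3.3,-2.39) + 0.361·(8.25,-7.11) = (5.0869,-4.0939)
Shoelace sum Σ(x_i·y_{i+1} − x_{i+1}·y_i):
  i=1: 2.2673·-2.3217 − -2.8178·1.7995 = -0.1932 (running -0.1932)
  i=2: -2.8178·-4.0939 − 5.0869·-2.3217 = +23.3464 (running +23.1532)
  i=3: 5.0869·1.7995 − 2.2673·-4.0939 = +18.4360 (running +41.5892)
Area = |Σ|/2 = |41.5892|/2 = 20.7946

Area at t=0.361: 20.7946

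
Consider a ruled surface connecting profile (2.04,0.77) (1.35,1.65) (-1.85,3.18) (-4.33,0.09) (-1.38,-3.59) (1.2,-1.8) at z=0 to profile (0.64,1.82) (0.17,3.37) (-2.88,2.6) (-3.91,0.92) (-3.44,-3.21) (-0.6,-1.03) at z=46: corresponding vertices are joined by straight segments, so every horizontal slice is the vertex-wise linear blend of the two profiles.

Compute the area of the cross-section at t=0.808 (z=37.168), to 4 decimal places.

Area at t=0.808: 19.4777

Cross-section at t=0.808: each vertex is (1-t)·p0[i] + t·p1[i].
  v1: (1-0.808)·(2.04,0.77) + 0.808·(0.64,1.82) = (0.9088,1.6184)
  v2: (1-0.808)·(1.35,1.65) + 0.808·(0.17,3.37) = (0.3966,3.0398)
  v3: (1-0.808)·(-1.85,3.18) + 0.808·(-2.88,2.6) = (-2.6822,2.7114)
  v4: (1-0.808)·(-4.33,0.09) + 0.808·(-3.91,0.92) = (-3.9906,0.7606)
  v5: (1-0.808)·(-1.38,-3.59) + 0.808·(-3.44,-3.21) = (-3.0445,-3.2830)
  v6: (1-0.808)·(1.2,-1.8) + 0.808·(-0.6,-1.03) = (-0.2544,-1.1778)
Shoelace sum Σ(x_i·y_{i+1} − x_{i+1}·y_i):
  i=1: 0.9088·3.0398 − 0.3966·1.6184 = +2.1207 (running +2.1207)
  i=2: 0.3966·2.7114 − -2.6822·3.0398 = +9.2286 (running +11.3493)
  i=3: -2.6822·0.7606 − -3.9906·2.7114 = +8.7798 (running +20.1292)
  i=4: -3.9906·-3.2830 − -3.0445·0.7606 = +15.4169 (running +35.5460)
  i=5: -3.0445·-1.1778 − -0.2544·-3.2830 = +2.7507 (running +38.2968)
  i=6: -0.2544·1.6184 − 0.9088·-1.1778 = +0.6587 (running +38.9555)
Area = |Σ|/2 = |38.9555|/2 = 19.4777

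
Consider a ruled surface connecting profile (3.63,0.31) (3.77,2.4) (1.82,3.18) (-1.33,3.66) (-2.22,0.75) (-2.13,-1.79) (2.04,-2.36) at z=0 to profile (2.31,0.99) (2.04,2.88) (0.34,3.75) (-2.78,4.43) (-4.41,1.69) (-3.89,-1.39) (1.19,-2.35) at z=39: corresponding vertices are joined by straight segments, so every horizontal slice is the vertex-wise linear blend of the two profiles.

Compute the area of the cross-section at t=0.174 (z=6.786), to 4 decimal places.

Cross-section at t=0.174: each vertex is (1-t)·p0[i] + t·p1[i].
  v1: (1-0.174)·(3.63,0.31) + 0.174·(2.31,0.99) = (3.4003,0.4283)
  v2: (1-0.174)·(3.77,2.4) + 0.174·(2.04,2.88) = (3.4690,2.4835)
  v3: (1-0.174)·(1.82,3.18) + 0.174·(0.34,3.75) = (1.5625,3.2792)
  v4: (1-0.174)·(-1.33,3.66) + 0.174·(-2.78,4.43) = (-1.5823,3.7940)
  v5: (1-0.174)·(-2.22,0.75) + 0.174·(-4.41,1.69) = (-2.6011,0.9136)
  v6: (1-0.174)·(-2.13,-1.79) + 0.174·(-3.89,-1.39) = (-2.4362,-1.7204)
  v7: (1-0.174)·(2.04,-2.36) + 0.174·(1.19,-2.35) = (1.8921,-2.3583)
Shoelace sum Σ(x_i·y_{i+1} − x_{i+1}·y_i):
  i=1: 3.4003·2.4835 − 3.4690·0.4283 = +6.9589 (running +6.9589)
  i=2: 3.4690·3.2792 − 1.5625·2.4835 = +7.4950 (running +14.4539)
  i=3: 1.5625·3.7940 − -1.5823·3.2792 = +11.1167 (running +25.5706)
  i=4: -1.5823·0.9136 − -2.6011·3.7940 = +8.4228 (running +33.9934)
  i=5: -2.6011·-1.7204 − -2.4362·0.9136 = +6.7005 (running +40.6939)
  i=6: -2.4362·-2.3583 − 1.8921·-1.7204 = +9.0005 (running +49.6944)
  i=7: 1.8921·0.4283 − 3.4003·-2.3583 = +8.8293 (running +58.5236)
Area = |Σ|/2 = |58.5236|/2 = 29.2618

Area at t=0.174: 29.2618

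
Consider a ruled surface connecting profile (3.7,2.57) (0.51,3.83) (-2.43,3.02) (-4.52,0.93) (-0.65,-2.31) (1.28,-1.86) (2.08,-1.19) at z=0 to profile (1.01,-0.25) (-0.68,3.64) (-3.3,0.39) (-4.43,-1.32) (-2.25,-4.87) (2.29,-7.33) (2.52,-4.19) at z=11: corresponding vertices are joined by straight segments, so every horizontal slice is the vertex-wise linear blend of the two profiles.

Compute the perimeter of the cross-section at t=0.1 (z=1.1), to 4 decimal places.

Cross-section at t=0.1: each vertex is (1-t)·p0[i] + t·p1[i].
  v1: (1-0.1)·(3.7,2.57) + 0.1·(1.01,-0.25) = (3.4310,2.2880)
  v2: (1-0.1)·(0.51,3.83) + 0.1·(-0.68,3.64) = (0.3910,3.8110)
  v3: (1-0.1)·(-2.43,3.02) + 0.1·(-3.3,0.39) = (-2.5170,2.7570)
  v4: (1-0.1)·(-4.52,0.93) + 0.1·(-4.43,-1.32) = (-4.5110,0.7050)
  v5: (1-0.1)·(-0.65,-2.31) + 0.1·(-2.25,-4.87) = (-0.8100,-2.5660)
  v6: (1-0.1)·(1.28,-1.86) + 0.1·(2.29,-7.33) = (1.3810,-2.4070)
  v7: (1-0.1)·(2.08,-1.19) + 0.1·(2.52,-4.19) = (2.1240,-1.4900)
Perimeter = Σ |v_{i+1} − v_i|:
  edge 1→2: √(-3.0400² + 1.5230²) = 3.4002 (running 3.4002)
  edge 2→3: √(-2.9080² + -1.0540²) = 3.0931 (running 6.4933)
  edge 3→4: √(-1.9940² + -2.0520²) = 2.8612 (running 9.3545)
  edge 4→5: √(3.7010² + -3.2710²) = 4.9393 (running 14.2938)
  edge 5→6: √(2.1910² + 0.1590²) = 2.1968 (running 16.4906)
  edge 6→7: √(0.7430² + 0.9170²) = 1.1802 (running 17.6708)
  edge 7→1: √(1.3070² + 3.7780²) = 3.9977 (running 21.6685)
Perimeter = 21.6685

Perimeter at t=0.1: 21.6685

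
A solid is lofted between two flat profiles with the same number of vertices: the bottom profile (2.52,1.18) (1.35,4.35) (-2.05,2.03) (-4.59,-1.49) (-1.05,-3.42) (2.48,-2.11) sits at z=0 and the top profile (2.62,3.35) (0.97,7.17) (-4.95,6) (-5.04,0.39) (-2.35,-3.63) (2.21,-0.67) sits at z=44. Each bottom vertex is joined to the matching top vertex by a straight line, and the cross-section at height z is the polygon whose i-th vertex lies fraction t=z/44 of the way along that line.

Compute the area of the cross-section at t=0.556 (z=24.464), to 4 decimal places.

Cross-section at t=0.556: each vertex is (1-t)·p0[i] + t·p1[i].
  v1: (1-0.556)·(2.52,1.18) + 0.556·(2.62,3.35) = (2.5756,2.3865)
  v2: (1-0.556)·(1.35,4.35) + 0.556·(0.97,7.17) = (1.1387,5.9179)
  v3: (1-0.556)·(-2.05,2.03) + 0.556·(-4.95,6) = (-3.6624,4.2373)
  v4: (1-0.556)·(-4.59,-1.49) + 0.556·(-5.04,0.39) = (-4.8402,-0.4447)
  v5: (1-0.556)·(-1.05,-3.42) + 0.556·(-2.35,-3.63) = (-1.7728,-3.5368)
  v6: (1-0.556)·(2.48,-2.11) + 0.556·(2.21,-0.67) = (2.3299,-1.3094)
Shoelace sum Σ(x_i·y_{i+1} − x_{i+1}·y_i):
  i=1: 2.5756·5.9179 − 1.1387·2.3865 = +12.5246 (running +12.5246)
  i=2: 1.1387·4.2373 − -3.6624·5.9179 = +26.4989 (running +39.0235)
  i=3: -3.6624·-0.4447 − -4.8402·4.2373 = +22.1382 (running +61.1617)
  i=4: -4.8402·-3.5368 − -1.7728·-0.4447 = +16.3302 (running +77.4920)
  i=5: -1.7728·-1.3094 − 2.3299·-3.5368 = +10.5615 (running +88.0534)
  i=6: 2.3299·2.3865 − 2.5756·-1.3094 = +8.9327 (running +96.9861)
Area = |Σ|/2 = |96.9861|/2 = 48.4931

Area at t=0.556: 48.4931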